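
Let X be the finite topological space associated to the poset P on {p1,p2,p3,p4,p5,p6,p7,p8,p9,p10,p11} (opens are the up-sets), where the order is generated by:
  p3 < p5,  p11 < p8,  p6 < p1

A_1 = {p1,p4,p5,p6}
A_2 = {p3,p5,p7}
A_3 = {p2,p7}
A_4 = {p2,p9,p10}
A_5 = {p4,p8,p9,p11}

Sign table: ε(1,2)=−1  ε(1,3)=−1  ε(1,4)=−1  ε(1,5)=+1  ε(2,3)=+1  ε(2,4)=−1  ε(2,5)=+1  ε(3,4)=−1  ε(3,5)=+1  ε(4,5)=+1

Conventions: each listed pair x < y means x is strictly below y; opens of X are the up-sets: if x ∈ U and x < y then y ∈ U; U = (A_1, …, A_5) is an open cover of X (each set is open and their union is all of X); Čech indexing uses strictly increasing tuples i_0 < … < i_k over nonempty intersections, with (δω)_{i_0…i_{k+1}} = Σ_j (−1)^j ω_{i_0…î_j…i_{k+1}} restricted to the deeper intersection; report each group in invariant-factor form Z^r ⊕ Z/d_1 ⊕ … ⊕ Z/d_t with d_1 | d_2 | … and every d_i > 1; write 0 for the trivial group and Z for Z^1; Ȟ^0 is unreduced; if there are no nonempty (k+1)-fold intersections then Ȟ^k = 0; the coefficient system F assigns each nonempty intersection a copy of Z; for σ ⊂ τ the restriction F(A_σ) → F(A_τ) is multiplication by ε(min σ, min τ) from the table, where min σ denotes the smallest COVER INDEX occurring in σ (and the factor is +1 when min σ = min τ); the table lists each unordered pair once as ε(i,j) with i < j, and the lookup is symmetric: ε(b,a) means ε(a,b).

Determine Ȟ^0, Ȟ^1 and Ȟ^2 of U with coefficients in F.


Ȟ^0(U;F) ≅ Z, Ȟ^1(U;F) ≅ Z, Ȟ^2(U;F) ≅ 0

nonempty intersections:
  A12={p5} A15={p4} A23={p7} A34={p2} A45={p9}
C dims 5,5; δ0: rk 4, SNF 1^4
Ȟ^0: (5−4)−0=1 ⇒ Z
Ȟ^1: (5−0)−4=1 ⇒ Z
Ȟ^2: (0−0)−0=0 ⇒ 0


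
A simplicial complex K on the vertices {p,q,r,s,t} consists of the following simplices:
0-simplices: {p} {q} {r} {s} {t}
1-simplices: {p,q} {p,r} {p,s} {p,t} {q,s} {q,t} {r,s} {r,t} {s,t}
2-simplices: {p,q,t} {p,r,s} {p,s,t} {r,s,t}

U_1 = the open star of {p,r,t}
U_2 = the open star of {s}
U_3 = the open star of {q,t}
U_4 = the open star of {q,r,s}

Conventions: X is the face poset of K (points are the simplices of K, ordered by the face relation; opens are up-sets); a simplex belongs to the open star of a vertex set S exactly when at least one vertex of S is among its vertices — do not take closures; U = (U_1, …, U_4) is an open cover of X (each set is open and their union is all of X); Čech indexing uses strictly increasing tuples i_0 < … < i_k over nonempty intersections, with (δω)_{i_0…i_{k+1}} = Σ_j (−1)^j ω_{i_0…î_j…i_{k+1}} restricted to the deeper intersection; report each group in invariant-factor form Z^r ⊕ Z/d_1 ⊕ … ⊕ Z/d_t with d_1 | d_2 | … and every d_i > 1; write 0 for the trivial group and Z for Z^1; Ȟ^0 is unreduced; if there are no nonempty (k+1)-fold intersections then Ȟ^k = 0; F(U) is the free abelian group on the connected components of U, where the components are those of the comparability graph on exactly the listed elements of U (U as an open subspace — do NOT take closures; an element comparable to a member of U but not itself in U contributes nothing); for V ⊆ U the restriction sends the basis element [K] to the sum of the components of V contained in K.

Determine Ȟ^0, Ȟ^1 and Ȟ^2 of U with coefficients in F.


Ȟ^0 = Z, Ȟ^1 = Z and Ȟ^2 = 0

cover nerve:
  U1={{p},{r},{t},{p,q},{p,r},{p,s},{p,t},{q,t},{r,s},{r,t},{s,t},{p,q,t},{p,r,s},{p,s,t},{r,s,t}} U2={{s},{p,s},{q,s},{r,s},{s,t},{p,r,s},{p,s,t},{r,s,t}} U3={{q},{t},{p,q},{p,t},{q,s},{q,t},{r,t},{s,t},{p,q,t},{p,s,t},{r,s,t}} U4={{q},{r},{s},{p,q},{p,r},{p,s},{q,s},{q,t},{r,s},{r,t},{s,t},{p,q,t},{p,r,s},{p,s,t},{r,s,t}}
  U12={{p,s},{r,s},{s,t},{p,r,s},{p,s,t},{r,s,t}} U13={{t},{p,q},{p,t},{q,t},{r,t},{s,t},{p,q,t},{p,s,t},{r,s,t}} U14={{r},{p,q},{p,r},{p,s},{q,t},{r,s},{r,t},{s,t},{p,q,t},{p,r,s},{p,s,t},{r,s,t}} U23={{q,s},{s,t},{p,s,t},{r,s,t}} U24={{s},{p,s},{q,s},{r,s},{s,t},{p,r,s},{p,s,t},{r,s,t}} U34={{q},{p,q},{q,s},{q,t},{r,t},{s,t},{p,q,t},{p,s,t},{r,s,t}}
  U123={{s,t},{p,s,t},{r,s,t}} U124={{p,s},{r,s},{s,t},{p,r,s},{p,s,t},{r,s,t}} U134={{p,q},{q,t},{r,t},{s,t},{p,q,t},{p,s,t},{r,s,t}} U234={{q,s},{s,t},{p,s,t},{r,s,t}}
  U1234={{s,t},{p,s,t},{r,s,t}}
components per intersection:
  U1: {{p},{r},{t},{p,q},{p,r},{p,s},{p,t},{q,t},{r,s},{r,t},{s,t},{p,q,t},{p,r,s},{p,s,t},{r,s,t}}
  U2: {{s},{p,s},{q,s},{r,s},{s,t},{p,r,s},{p,s,t},{r,s,t}}
  U3: {{q},{t},{p,q},{p,t},{q,s},{q,t},{r,t},{s,t},{p,q,t},{p,s,t},{r,s,t}}
  U4: {{q},{r},{s},{p,q},{p,r},{p,s},{q,s},{q,t},{r,s},{r,t},{s,t},{p,q,t},{p,r,s},{p,s,t},{r,s,t}}
  U12: {{p,s},{r,s},{s,t},{p,r,s},{p,s,t},{r,s,t}}
  U13: {{t},{p,q},{p,t},{q,t},{r,t},{s,t},{p,q,t},{p,s,t},{r,s,t}}
  U14: {{r},{p,r},{p,s},{r,s},{r,t},{s,t},{p,r,s},{p,s,t},{r,s,t}} {{p,q},{q,t},{p,q,t}}
  U23: {{q,s}} {{s,t},{p,s,t},{r,s,t}}
  U24: {{s},{p,s},{q,s},{r,s},{s,t},{p,r,s},{p,s,t},{r,s,t}}
  U34: {{q},{p,q},{q,s},{q,t},{p,q,t}} {{r,t},{s,t},{p,s,t},{r,s,t}}
  U123: {{s,t},{p,s,t},{r,s,t}}
  U124: {{p,s},{r,s},{s,t},{p,r,s},{p,s,t},{r,s,t}}
  U134: {{p,q},{q,t},{p,q,t}} {{r,t},{s,t},{p,s,t},{r,s,t}}
  U234: {{q,s}} {{s,t},{p,s,t},{r,s,t}}
  U1234: {{s,t},{p,s,t},{r,s,t}}
C dims 4,9,6,1; δ0: rk 3, SNF 1^3; δ1: rk 5, SNF 1^5; δ2: rk 1, SNF 1^1
Ȟ^0: (4−3)−0=1 ⇒ Z
Ȟ^1: (9−5)−3=1 ⇒ Z
Ȟ^2: (6−1)−5=0 ⇒ 0


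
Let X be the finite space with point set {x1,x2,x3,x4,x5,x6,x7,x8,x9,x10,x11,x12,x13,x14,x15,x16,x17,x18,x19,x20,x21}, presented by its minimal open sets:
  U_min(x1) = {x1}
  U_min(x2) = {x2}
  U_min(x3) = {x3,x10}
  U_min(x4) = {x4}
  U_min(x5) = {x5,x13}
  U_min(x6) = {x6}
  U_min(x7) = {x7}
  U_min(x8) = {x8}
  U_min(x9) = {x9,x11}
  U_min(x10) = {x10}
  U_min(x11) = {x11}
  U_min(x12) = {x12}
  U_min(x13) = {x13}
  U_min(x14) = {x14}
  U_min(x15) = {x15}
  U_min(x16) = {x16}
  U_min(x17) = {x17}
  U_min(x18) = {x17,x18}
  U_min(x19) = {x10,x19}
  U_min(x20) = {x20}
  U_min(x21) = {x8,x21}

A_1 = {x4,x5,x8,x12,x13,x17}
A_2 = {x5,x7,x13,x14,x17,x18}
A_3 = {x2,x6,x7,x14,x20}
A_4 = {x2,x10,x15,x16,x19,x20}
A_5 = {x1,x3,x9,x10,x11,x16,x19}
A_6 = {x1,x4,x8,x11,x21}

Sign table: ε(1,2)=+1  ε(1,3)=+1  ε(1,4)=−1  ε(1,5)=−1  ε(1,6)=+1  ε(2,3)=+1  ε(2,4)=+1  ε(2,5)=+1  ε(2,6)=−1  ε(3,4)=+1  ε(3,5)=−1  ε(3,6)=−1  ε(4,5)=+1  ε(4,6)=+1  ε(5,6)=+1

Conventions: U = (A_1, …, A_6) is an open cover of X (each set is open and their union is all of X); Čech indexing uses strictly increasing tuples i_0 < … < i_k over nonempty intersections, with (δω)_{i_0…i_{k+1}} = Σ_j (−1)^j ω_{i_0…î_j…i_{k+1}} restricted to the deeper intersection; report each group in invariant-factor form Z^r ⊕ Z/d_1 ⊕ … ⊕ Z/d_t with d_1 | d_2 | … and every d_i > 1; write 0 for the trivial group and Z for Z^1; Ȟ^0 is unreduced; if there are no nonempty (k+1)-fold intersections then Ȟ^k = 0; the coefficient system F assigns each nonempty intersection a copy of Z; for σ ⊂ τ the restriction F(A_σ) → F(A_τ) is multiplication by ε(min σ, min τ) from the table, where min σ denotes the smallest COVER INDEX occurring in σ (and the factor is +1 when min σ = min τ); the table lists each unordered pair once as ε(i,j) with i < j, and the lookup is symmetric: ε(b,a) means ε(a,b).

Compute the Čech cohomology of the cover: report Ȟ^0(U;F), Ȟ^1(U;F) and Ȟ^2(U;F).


nonempty overlaps:
  A12={x5,x13,x17} A16={x4,x8} A23={x7,x14} A34={x2,x20} A45={x10,x16,x19} A56={x1,x11}
C dims 6,6; δ0: rk 5, SNF 1^5
degree 0: 6−5−0 = 1 → Ȟ^0 ≅ Z
degree 1: 6−0−5 = 1 → Ȟ^1 ≅ Z
degree 2: 0−0−0 = 0 → Ȟ^2 ≅ 0

Ȟ^0 = Z, Ȟ^1 = Z, Ȟ^2 = 0


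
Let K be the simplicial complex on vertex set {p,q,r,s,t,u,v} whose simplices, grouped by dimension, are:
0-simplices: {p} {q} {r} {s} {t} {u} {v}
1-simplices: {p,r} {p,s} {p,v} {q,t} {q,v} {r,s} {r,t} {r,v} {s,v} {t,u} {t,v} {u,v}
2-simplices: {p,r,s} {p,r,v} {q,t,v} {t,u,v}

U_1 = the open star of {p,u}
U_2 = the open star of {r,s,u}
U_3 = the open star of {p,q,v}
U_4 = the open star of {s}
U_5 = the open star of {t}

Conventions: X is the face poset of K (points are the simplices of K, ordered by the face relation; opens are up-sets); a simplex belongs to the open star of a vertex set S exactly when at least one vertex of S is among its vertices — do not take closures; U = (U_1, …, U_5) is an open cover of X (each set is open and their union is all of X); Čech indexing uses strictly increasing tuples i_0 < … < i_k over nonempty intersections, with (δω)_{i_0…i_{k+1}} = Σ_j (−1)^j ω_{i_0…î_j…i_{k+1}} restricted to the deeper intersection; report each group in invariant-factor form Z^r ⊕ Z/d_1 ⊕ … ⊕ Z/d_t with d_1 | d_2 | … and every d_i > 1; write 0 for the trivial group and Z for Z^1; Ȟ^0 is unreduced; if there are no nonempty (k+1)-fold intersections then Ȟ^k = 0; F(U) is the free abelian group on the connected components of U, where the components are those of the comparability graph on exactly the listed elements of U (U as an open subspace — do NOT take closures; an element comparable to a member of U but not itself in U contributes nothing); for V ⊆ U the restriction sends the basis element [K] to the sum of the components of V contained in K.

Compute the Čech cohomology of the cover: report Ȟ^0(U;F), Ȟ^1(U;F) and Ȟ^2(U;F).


cover nerve:
  U1={{p},{u},{p,r},{p,s},{p,v},{t,u},{u,v},{p,r,s},{p,r,v},{t,u,v}} U2={{r},{s},{u},{p,r},{p,s},{r,s},{r,t},{r,v},{s,v},{t,u},{u,v},{p,r,s},{p,r,v},{t,u,v}} U3={{p},{q},{v},{p,r},{p,s},{p,v},{q,t},{q,v},{r,v},{s,v},{t,v},{u,v},{p,r,s},{p,r,v},{q,t,v},{t,u,v}} U4={{s},{p,s},{r,s},{s,v},{p,r,s}} U5={{t},{q,t},{r,t},{t,u},{t,v},{q,t,v},{t,u,v}}
  U12={{u},{p,r},{p,s},{t,u},{u,v},{p,r,s},{p,r,v},{t,u,v}} U13={{p},{p,r},{p,s},{p,v},{u,v},{p,r,s},{p,r,v},{t,u,v}} U14={{p,s},{p,r,s}} U15={{t,u},{t,u,v}} U23={{p,r},{p,s},{r,v},{s,v},{u,v},{p,r,s},{p,r,v},{t,u,v}} U24={{s},{p,s},{r,s},{s,v},{p,r,s}} U25={{r,t},{t,u},{t,u,v}} U34={{p,s},{s,v},{p,r,s}} U35={{q,t},{t,v},{q,t,v},{t,u,v}}
  U123={{p,r},{p,s},{u,v},{p,r,s},{p,r,v},{t,u,v}} U124={{p,s},{p,r,s}} U125={{t,u},{t,u,v}} U134={{p,s},{p,r,s}} U135={{t,u,v}} U234={{p,s},{s,v},{p,r,s}} U235={{t,u,v}}
  U1234={{p,s},{p,r,s}} U1235={{t,u,v}}
components per intersection:
  U1: {{p},{p,r},{p,s},{p,v},{p,r,s},{p,r,v}} {{u},{t,u},{u,v},{t,u,v}}
  U2: {{r},{s},{p,r},{p,s},{r,s},{r,t},{r,v},{s,v},{p,r,s},{p,r,v}} {{u},{t,u},{u,v},{t,u,v}}
  U3: {{p},{q},{v},{p,r},{p,s},{p,v},{q,t},{q,v},{r,v},{s,v},{t,v},{u,v},{p,r,s},{p,r,v},{q,t,v},{t,u,v}}
  U4: {{s},{p,s},{r,s},{s,v},{p,r,s}}
  U5: {{t},{q,t},{r,t},{t,u},{t,v},{q,t,v},{t,u,v}}
  U12: {{u},{t,u},{u,v},{t,u,v}} {{p,r},{p,s},{p,r,s},{p,r,v}}
  U13: {{p},{p,r},{p,s},{p,v},{p,r,s},{p,r,v}} {{u,v},{t,u,v}}
  U14: {{p,s},{p,r,s}}
  U15: {{t,u},{t,u,v}}
  U23: {{p,r},{p,s},{r,v},{p,r,s},{p,r,v}} {{s,v}} {{u,v},{t,u,v}}
  U24: {{s},{p,s},{r,s},{s,v},{p,r,s}}
  U25: {{r,t}} {{t,u},{t,u,v}}
  U34: {{p,s},{p,r,s}} {{s,v}}
  U35: {{q,t},{t,v},{q,t,v},{t,u,v}}
  U123: {{p,r},{p,s},{p,r,s},{p,r,v}} {{u,v},{t,u,v}}
  U124: {{p,s},{p,r,s}}
  U125: {{t,u},{t,u,v}}
  U134: {{p,s},{p,r,s}}
  U135: {{t,u,v}}
  U234: {{p,s},{p,r,s}} {{s,v}}
  U235: {{t,u,v}}
  U1234: {{p,s},{p,r,s}}
  U1235: {{t,u,v}}
C dims 7,15,9,2; δ0: rk 6, SNF 1^6; δ1: rk 7, SNF 1^7; δ2: rk 2, SNF 1^2
Ȟ^0: (7−6)−0=1 ⇒ Z
Ȟ^1: (15−7)−6=2 ⇒ Z^2
Ȟ^2: (9−2)−7=0 ⇒ 0

Ȟ^0 ≅ Z; Ȟ^1 ≅ Z^2; Ȟ^2 ≅ 0


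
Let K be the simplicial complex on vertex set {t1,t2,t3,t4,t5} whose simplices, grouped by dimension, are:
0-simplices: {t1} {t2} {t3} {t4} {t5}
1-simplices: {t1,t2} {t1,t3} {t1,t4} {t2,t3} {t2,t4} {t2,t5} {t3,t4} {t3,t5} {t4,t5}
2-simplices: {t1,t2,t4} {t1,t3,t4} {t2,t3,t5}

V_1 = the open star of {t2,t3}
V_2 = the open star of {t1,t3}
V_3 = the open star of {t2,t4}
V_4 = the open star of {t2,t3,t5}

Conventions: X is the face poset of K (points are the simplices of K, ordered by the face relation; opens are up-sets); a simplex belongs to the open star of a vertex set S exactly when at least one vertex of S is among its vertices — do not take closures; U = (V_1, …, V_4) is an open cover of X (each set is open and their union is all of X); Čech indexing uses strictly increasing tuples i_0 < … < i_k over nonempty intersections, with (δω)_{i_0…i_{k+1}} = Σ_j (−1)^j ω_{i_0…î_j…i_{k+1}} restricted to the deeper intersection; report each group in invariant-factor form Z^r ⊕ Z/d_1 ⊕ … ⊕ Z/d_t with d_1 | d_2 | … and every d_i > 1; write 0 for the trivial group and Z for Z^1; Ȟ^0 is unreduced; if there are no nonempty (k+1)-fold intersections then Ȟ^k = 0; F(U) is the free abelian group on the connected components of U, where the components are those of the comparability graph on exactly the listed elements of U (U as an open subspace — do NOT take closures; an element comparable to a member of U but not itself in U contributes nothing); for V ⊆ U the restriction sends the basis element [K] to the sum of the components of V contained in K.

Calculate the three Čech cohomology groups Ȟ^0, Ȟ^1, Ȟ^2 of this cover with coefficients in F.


nonempty overlaps:
  V1={{t2},{t3},{t1,t2},{t1,t3},{t2,t3},{t2,t4},{t2,t5},{t3,t4},{t3,t5},{t1,t2,t4},{t1,t3,t4},{t2,t3,t5}} V2={{t1},{t3},{t1,t2},{t1,t3},{t1,t4},{t2,t3},{t3,t4},{t3,t5},{t1,t2,t4},{t1,t3,t4},{t2,t3,t5}} V3={{t2},{t4},{t1,t2},{t1,t4},{t2,t3},{t2,t4},{t2,t5},{t3,t4},{t4,t5},{t1,t2,t4},{t1,t3,t4},{t2,t3,t5}} V4={{t2},{t3},{t5},{t1,t2},{t1,t3},{t2,t3},{t2,t4},{t2,t5},{t3,t4},{t3,t5},{t4,t5},{t1,t2,t4},{t1,t3,t4},{t2,t3,t5}}
  V12={{t3},{t1,t2},{t1,t3},{t2,t3},{t3,t4},{t3,t5},{t1,t2,t4},{t1,t3,t4},{t2,t3,t5}} V13={{t2},{t1,t2},{t2,t3},{t2,t4},{t2,t5},{t3,t4},{t1,t2,t4},{t1,t3,t4},{t2,t3,t5}} V14={{t2},{t3},{t1,t2},{t1,t3},{t2,t3},{t2,t4},{t2,t5},{t3,t4},{t3,t5},{t1,t2,t4},{t1,t3,t4},{t2,t3,t5}} V23={{t1,t2},{t1,t4},{t2,t3},{t3,t4},{t1,t2,t4},{t1,t3,t4},{t2,t3,t5}} V24={{t3},{t1,t2},{t1,t3},{t2,t3},{t3,t4},{t3,t5},{t1,t2,t4},{t1,t3,t4},{t2,t3,t5}} V34={{t2},{t1,t2},{t2,t3},{t2,t4},{t2,t5},{t3,t4},{t4,t5},{t1,t2,t4},{t1,t3,t4},{t2,t3,t5}}
  V123={{t1,t2},{t2,t3},{t3,t4},{t1,t2,t4},{t1,t3,t4},{t2,t3,t5}} V124={{t3},{t1,t2},{t1,t3},{t2,t3},{t3,t4},{t3,t5},{t1,t2,t4},{t1,t3,t4},{t2,t3,t5}} V134={{t2},{t1,t2},{t2,t3},{t2,t4},{t2,t5},{t3,t4},{t1,t2,t4},{t1,t3,t4},{t2,t3,t5}} V234={{t1,t2},{t2,t3},{t3,t4},{t1,t2,t4},{t1,t3,t4},{t2,t3,t5}}
  V1234={{t1,t2},{t2,t3},{t3,t4},{t1,t2,t4},{t1,t3,t4},{t2,t3,t5}}
components per intersection:
  V1: {{t2},{t3},{t1,t2},{t1,t3},{t2,t3},{t2,t4},{t2,t5},{t3,t4},{t3,t5},{t1,t2,t4},{t1,t3,t4},{t2,t3,t5}}
  V2: {{t1},{t3},{t1,t2},{t1,t3},{t1,t4},{t2,t3},{t3,t4},{t3,t5},{t1,t2,t4},{t1,t3,t4},{t2,t3,t5}}
  V3: {{t2},{t4},{t1,t2},{t1,t4},{t2,t3},{t2,t4},{t2,t5},{t3,t4},{t4,t5},{t1,t2,t4},{t1,t3,t4},{t2,t3,t5}}
  V4: {{t2},{t3},{t5},{t1,t2},{t1,t3},{t2,t3},{t2,t4},{t2,t5},{t3,t4},{t3,t5},{t4,t5},{t1,t2,t4},{t1,t3,t4},{t2,t3,t5}}
  V12: {{t3},{t1,t3},{t2,t3},{t3,t4},{t3,t5},{t1,t3,t4},{t2,t3,t5}} {{t1,t2},{t1,t2,t4}}
  V13: {{t2},{t1,t2},{t2,t3},{t2,t4},{t2,t5},{t1,t2,t4},{t2,t3,t5}} {{t3,t4},{t1,t3,t4}}
  V14: {{t2},{t3},{t1,t2},{t1,t3},{t2,t3},{t2,t4},{t2,t5},{t3,t4},{t3,t5},{t1,t2,t4},{t1,t3,t4},{t2,t3,t5}}
  V23: {{t1,t2},{t1,t4},{t3,t4},{t1,t2,t4},{t1,t3,t4}} {{t2,t3},{t2,t3,t5}}
  V24: {{t3},{t1,t3},{t2,t3},{t3,t4},{t3,t5},{t1,t3,t4},{t2,t3,t5}} {{t1,t2},{t1,t2,t4}}
  V34: {{t2},{t1,t2},{t2,t3},{t2,t4},{t2,t5},{t1,t2,t4},{t2,t3,t5}} {{t3,t4},{t1,t3,t4}} {{t4,t5}}
  V123: {{t1,t2},{t1,t2,t4}} {{t2,t3},{t2,t3,t5}} {{t3,t4},{t1,t3,t4}}
  V124: {{t3},{t1,t3},{t2,t3},{t3,t4},{t3,t5},{t1,t3,t4},{t2,t3,t5}} {{t1,t2},{t1,t2,t4}}
  V134: {{t2},{t1,t2},{t2,t3},{t2,t4},{t2,t5},{t1,t2,t4},{t2,t3,t5}} {{t3,t4},{t1,t3,t4}}
  V234: {{t1,t2},{t1,t2,t4}} {{t2,t3},{t2,t3,t5}} {{t3,t4},{t1,t3,t4}}
  V1234: {{t1,t2},{t1,t2,t4}} {{t2,t3},{t2,t3,t5}} {{t3,t4},{t1,t3,t4}}
C dims 4,12,10,3; δ0: rk 3, SNF 1^3; δ1: rk 7, SNF 1^7; δ2: rk 3, SNF 1^3
degree 0: 4−3−0 = 1 → Ȟ^0 ≅ Z
degree 1: 12−7−3 = 2 → Ȟ^1 ≅ Z^2
degree 2: 10−3−7 = 0 → Ȟ^2 ≅ 0

Ȟ^0(U;F) ≅ Z,  Ȟ^1(U;F) ≅ Z^2,  Ȟ^2(U;F) ≅ 0


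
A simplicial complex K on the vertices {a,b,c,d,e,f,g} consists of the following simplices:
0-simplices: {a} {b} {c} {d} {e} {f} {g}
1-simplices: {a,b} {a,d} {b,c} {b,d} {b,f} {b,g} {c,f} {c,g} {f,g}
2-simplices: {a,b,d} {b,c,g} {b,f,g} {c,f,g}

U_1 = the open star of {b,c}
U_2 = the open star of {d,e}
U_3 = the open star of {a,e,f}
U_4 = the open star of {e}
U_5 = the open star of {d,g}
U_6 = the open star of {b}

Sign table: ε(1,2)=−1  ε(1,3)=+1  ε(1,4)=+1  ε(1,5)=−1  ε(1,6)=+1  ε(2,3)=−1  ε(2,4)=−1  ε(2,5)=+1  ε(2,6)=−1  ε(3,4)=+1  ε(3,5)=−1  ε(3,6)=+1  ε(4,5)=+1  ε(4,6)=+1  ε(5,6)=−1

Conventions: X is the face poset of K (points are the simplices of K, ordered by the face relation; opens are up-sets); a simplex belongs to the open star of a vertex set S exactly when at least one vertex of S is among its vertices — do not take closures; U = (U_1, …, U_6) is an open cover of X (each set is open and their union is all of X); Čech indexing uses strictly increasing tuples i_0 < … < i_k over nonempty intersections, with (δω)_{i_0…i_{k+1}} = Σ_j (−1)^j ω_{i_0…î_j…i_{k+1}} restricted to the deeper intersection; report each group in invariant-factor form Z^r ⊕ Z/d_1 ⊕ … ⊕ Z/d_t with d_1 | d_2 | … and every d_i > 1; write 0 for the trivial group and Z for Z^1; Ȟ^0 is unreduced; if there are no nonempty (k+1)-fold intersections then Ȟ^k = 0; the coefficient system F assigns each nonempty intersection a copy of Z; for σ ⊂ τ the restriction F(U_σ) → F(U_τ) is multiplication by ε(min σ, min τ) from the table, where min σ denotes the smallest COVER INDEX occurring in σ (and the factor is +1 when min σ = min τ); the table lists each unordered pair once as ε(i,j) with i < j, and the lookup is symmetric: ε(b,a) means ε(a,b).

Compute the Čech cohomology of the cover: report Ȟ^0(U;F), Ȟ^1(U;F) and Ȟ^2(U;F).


intersection data:
  U1={{b},{c},{a,b},{b,c},{b,d},{b,f},{b,g},{c,f},{c,g},{a,b,d},{b,c,g},{b,f,g},{c,f,g}} U2={{d},{e},{a,d},{b,d},{a,b,d}} U3={{a},{e},{f},{a,b},{a,d},{b,f},{c,f},{f,g},{a,b,d},{b,f,g},{c,f,g}} U4={{e}} U5={{d},{g},{a,d},{b,d},{b,g},{c,g},{f,g},{a,b,d},{b,c,g},{b,f,g},{c,f,g}} U6={{b},{a,b},{b,c},{b,d},{b,f},{b,g},{a,b,d},{b,c,g},{b,f,g}}
  U12={{b,d},{a,b,d}} U13={{a,b},{b,f},{c,f},{a,b,d},{b,f,g},{c,f,g}} U15={{b,d},{b,g},{c,g},{a,b,d},{b,c,g},{b,f,g},{c,f,g}} U16={{b},{a,b},{b,c},{b,d},{b,f},{b,g},{a,b,d},{b,c,g},{b,f,g}} U23={{e},{a,d},{a,b,d}} U24={{e}} U25={{d},{a,d},{b,d},{a,b,d}} U26={{b,d},{a,b,d}} U34={{e}} U35={{a,d},{f,g},{a,b,d},{b,f,g},{c,f,g}} U36={{a,b},{b,f},{a,b,d},{b,f,g}} U56={{b,d},{b,g},{a,b,d},{b,c,g},{b,f,g}}
  U123={{a,b,d}} U125={{b,d},{a,b,d}} U126={{b,d},{a,b,d}} U135={{a,b,d},{b,f,g},{c,f,g}} U136={{a,b},{b,f},{a,b,d},{b,f,g}} U156={{b,d},{b,g},{a,b,d},{b,c,g},{b,f,g}} U234={{e}} U235={{a,d},{a,b,d}} U236={{a,b,d}} U256={{b,d},{a,b,d}} U356={{a,b,d},{b,f,g}}
  U1235={{a,b,d}} U1236={{a,b,d}} U1256={{b,d},{a,b,d}} U1356={{a,b,d},{b,f,g}} U2356={{a,b,d}}
  U12356={{a,b,d}}
C dims 6,12,11,5; δ0: rk 5, SNF 1^5; δ1: rk 7, SNF 1^7; δ2: rk 4, SNF 1^4
Ȟ^0 = (6 − 5) − 0 = 1, so Ȟ^0 ≅ Z
Ȟ^1 = (12 − 7) − 5 = 0, so Ȟ^1 ≅ 0
Ȟ^2 = (11 − 4) − 7 = 0, so Ȟ^2 ≅ 0

Ȟ^0 ≅ Z,  Ȟ^1 ≅ 0,  Ȟ^2 ≅ 0


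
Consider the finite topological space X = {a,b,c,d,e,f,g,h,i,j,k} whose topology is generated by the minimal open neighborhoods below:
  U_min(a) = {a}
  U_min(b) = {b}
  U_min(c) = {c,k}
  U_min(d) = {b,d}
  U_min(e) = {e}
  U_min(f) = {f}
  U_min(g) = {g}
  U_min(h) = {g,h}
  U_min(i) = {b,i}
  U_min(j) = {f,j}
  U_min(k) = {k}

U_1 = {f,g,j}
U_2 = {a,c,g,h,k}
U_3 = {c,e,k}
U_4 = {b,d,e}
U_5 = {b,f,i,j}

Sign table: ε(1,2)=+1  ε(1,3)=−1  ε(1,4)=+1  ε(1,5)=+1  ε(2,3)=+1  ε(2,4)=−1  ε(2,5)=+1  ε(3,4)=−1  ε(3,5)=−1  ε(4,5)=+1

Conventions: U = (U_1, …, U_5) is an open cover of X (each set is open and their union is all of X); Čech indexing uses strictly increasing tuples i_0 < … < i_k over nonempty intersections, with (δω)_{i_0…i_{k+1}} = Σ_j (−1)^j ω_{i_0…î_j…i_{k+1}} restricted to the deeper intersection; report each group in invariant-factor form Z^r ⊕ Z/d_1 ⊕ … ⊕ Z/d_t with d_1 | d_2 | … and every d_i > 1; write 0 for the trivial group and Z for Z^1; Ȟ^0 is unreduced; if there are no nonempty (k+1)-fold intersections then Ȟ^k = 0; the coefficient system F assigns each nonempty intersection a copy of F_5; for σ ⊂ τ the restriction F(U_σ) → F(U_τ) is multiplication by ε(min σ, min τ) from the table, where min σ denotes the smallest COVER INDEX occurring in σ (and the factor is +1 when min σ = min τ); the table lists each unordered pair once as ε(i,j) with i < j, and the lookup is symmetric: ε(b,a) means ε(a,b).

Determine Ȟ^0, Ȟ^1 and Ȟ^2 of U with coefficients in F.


Ȟ^0 ≅ 0, Ȟ^1 ≅ 0, Ȟ^2 ≅ 0

nerve of the cover:
  U12={g} U15={f,j} U23={c,k} U34={e} U45={b}
C dims 5,5; δ0: rk_F5 5
Ȟ^0 = (5 − 5) − 0 = 0, so Ȟ^0 ≅ 0
Ȟ^1 = (5 − 0) − 5 = 0, so Ȟ^1 ≅ 0
Ȟ^2 = (0 − 0) − 0 = 0, so Ȟ^2 ≅ 0


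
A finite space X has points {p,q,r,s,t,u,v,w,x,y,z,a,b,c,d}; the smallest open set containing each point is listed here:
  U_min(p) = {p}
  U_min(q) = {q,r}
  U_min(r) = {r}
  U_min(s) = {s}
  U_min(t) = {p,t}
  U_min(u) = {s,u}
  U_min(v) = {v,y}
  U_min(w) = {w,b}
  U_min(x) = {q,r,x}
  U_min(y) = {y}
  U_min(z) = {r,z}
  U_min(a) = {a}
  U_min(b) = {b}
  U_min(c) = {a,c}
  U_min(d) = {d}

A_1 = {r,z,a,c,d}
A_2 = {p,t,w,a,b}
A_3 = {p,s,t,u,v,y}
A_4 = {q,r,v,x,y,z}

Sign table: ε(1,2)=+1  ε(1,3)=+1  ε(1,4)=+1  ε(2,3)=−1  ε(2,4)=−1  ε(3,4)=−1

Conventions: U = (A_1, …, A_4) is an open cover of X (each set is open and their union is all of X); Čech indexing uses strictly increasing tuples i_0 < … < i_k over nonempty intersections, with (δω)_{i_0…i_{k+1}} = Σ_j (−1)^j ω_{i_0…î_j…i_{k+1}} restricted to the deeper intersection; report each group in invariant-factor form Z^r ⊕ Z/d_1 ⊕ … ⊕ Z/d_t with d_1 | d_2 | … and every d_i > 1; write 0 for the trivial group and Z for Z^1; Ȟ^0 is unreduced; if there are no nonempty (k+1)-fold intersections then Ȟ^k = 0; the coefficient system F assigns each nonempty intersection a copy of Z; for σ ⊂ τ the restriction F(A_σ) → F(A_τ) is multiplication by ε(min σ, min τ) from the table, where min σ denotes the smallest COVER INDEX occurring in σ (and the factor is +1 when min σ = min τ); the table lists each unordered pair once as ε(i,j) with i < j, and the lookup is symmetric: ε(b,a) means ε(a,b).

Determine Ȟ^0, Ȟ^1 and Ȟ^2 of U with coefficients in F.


Ȟ^0 = Z,  Ȟ^1 = Z,  Ȟ^2 = 0

nonempty intersections:
  A12={a} A14={r,z} A23={p,t} A34={v,y}
C dims 4,4; δ0: rk 3, SNF 1^3
Ȟ^0: (4−3)−0=1 ⇒ Z
Ȟ^1: (4−0)−3=1 ⇒ Z
Ȟ^2: (0−0)−0=0 ⇒ 0


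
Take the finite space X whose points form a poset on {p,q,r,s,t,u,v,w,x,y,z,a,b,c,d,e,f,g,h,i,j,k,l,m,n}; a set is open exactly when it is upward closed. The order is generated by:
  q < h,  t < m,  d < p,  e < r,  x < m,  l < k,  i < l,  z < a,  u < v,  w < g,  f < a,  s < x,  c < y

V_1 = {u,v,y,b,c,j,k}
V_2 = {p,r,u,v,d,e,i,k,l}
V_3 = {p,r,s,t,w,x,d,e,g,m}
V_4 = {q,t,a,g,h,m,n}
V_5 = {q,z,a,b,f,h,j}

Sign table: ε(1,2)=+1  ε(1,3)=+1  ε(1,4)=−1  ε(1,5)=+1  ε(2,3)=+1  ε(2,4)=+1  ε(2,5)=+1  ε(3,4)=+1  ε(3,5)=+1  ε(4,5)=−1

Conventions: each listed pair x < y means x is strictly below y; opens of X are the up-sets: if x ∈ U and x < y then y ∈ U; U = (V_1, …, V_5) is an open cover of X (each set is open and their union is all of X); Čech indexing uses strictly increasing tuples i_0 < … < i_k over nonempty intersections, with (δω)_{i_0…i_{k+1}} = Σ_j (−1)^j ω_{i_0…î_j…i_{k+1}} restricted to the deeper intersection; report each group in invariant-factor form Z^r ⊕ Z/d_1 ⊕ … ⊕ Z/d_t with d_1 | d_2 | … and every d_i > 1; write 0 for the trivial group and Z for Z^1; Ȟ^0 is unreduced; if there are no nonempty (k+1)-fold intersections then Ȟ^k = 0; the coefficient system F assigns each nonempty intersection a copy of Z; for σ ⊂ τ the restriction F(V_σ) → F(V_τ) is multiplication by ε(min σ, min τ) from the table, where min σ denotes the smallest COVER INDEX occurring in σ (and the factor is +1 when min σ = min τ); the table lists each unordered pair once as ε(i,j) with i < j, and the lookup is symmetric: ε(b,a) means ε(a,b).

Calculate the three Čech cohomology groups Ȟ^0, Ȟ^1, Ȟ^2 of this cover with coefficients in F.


intersection data:
  V12={u,v,k} V15={b,j} V23={p,r,d,e} V34={t,g,m} V45={q,a,h}
C dims 5,5; δ0: rk 5, SNF 1^4·2
Ȟ^0 = (5 − 5) − 0 = 0, so Ȟ^0 ≅ 0
Ȟ^1 = (5 − 0) − 5 = 0 plus torsion [2], so Ȟ^1 ≅ Z/2
Ȟ^2 = (0 − 0) − 0 = 0, so Ȟ^2 ≅ 0

Ȟ^0(U;F) ≅ 0, Ȟ^1(U;F) ≅ Z/2 and Ȟ^2(U;F) ≅ 0


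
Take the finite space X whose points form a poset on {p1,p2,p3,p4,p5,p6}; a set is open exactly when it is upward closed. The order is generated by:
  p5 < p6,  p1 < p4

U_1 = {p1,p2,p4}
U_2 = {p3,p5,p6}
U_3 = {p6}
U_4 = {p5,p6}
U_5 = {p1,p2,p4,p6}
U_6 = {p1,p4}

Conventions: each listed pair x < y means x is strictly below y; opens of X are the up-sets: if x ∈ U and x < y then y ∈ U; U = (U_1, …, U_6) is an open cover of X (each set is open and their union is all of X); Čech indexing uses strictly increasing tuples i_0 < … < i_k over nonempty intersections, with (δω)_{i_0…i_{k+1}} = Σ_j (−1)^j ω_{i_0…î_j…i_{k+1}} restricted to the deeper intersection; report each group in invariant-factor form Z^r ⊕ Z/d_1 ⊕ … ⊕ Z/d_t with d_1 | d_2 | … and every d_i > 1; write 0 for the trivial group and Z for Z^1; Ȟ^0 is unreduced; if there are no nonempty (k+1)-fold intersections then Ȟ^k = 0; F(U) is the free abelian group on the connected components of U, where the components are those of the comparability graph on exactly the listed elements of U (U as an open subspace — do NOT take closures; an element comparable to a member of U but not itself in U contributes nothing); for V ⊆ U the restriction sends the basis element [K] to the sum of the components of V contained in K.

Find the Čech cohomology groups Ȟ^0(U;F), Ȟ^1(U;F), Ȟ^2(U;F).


Ȟ^0 ≅ Z^4, Ȟ^1 ≅ 0 and Ȟ^2 ≅ 0

intersection data:
  U15={p1,p2,p4} U16={p1,p4} U23={p6} U24={p5,p6} U25={p6} U34={p6} U35={p6} U45={p6} U56={p1,p4}
  U156={p1,p4} U234={p6} U235={p6} U245={p6} U345={p6}
  U2345={p6}
components per intersection:
  U1: {p1,p4} {p2}
  U2: {p3} {p5,p6}
  U3: {p6}
  U4: {p5,p6}
  U5: {p1,p4} {p2} {p6}
  U6: {p1,p4}
  U15: {p1,p4} {p2}
  U16: {p1,p4}
  U23: {p6}
  U24: {p5,p6}
  U25: {p6}
  U34: {p6}
  U35: {p6}
  U45: {p6}
  U56: {p1,p4}
  U156: {p1,p4}
  U234: {p6}
  U235: {p6}
  U245: {p6}
  U345: {p6}
  U2345: {p6}
C dims 10,10,5,1; δ0: rk 6, SNF 1^6; δ1: rk 4, SNF 1^4; δ2: rk 1, SNF 1^1
Ȟ^0 = (10 − 6) − 0 = 4, so Ȟ^0 ≅ Z^4
Ȟ^1 = (10 − 4) − 6 = 0, so Ȟ^1 ≅ 0
Ȟ^2 = (5 − 1) − 4 = 0, so Ȟ^2 ≅ 0


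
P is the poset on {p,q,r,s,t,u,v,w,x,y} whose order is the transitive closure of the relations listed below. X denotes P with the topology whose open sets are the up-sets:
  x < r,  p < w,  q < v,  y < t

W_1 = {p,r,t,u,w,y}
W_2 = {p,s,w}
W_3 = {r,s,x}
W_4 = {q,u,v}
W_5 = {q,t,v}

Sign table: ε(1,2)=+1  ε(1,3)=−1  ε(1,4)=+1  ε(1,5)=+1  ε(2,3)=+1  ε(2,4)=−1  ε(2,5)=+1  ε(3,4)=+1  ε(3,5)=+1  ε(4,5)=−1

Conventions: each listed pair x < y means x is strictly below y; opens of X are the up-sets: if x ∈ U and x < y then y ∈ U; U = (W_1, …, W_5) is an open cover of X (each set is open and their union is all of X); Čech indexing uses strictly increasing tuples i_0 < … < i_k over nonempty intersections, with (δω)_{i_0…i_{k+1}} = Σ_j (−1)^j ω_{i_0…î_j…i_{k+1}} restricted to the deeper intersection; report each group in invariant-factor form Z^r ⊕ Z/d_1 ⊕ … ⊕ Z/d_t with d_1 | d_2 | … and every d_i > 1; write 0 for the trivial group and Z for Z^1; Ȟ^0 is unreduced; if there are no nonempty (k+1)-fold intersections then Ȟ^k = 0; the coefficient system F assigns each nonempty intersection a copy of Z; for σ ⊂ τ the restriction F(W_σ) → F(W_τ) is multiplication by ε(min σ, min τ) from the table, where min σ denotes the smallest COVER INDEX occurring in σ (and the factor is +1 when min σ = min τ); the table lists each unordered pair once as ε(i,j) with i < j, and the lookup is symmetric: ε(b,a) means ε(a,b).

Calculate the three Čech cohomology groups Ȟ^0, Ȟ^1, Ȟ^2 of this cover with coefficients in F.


Ȟ^0 = 0,  Ȟ^1 = Z ⊕ Z/2,  Ȟ^2 = 0

intersection data:
  W12={p,w} W13={r} W14={u} W15={t} W23={s} W45={q,v}
C dims 5,6; δ0: rk 5, SNF 1^4·2
Ȟ^0 = (5 − 5) − 0 = 0, so Ȟ^0 ≅ 0
Ȟ^1 = (6 − 0) − 5 = 1 plus torsion [2], so Ȟ^1 ≅ Z ⊕ Z/2
Ȟ^2 = (0 − 0) − 0 = 0, so Ȟ^2 ≅ 0


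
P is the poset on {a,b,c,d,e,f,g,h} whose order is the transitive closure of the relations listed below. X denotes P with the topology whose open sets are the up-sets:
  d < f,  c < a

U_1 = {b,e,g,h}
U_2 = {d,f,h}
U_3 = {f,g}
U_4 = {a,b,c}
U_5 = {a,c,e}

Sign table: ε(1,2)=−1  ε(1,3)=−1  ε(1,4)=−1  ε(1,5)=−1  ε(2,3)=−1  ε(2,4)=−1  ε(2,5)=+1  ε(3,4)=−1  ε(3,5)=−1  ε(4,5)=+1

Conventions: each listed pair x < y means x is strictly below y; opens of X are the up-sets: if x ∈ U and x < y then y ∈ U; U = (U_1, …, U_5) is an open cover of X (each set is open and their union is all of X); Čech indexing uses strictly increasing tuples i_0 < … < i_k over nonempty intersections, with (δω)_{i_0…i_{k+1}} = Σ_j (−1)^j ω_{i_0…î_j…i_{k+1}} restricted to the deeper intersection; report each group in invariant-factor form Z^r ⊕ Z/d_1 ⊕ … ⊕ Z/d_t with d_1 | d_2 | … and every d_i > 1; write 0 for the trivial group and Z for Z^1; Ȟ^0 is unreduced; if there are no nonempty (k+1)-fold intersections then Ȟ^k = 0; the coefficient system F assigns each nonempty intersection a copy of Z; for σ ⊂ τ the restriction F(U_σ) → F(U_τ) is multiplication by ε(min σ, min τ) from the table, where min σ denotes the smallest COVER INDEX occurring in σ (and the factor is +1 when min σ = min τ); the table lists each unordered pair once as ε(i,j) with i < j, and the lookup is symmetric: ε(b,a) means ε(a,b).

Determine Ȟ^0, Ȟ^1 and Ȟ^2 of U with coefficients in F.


Ȟ^0(U;F) ≅ 0, Ȟ^1(U;F) ≅ Z ⊕ Z/2, Ȟ^2(U;F) ≅ 0

nonempty overlaps:
  U12={h} U13={g} U14={b} U15={e} U23={f} U45={a,c}
C dims 5,6; δ0: rk 5, SNF 1^4·2
degree 0: 5−5−0 = 0 → Ȟ^0 ≅ 0
degree 1: 6−0−5 = 1 plus torsion [2] → Ȟ^1 ≅ Z ⊕ Z/2
degree 2: 0−0−0 = 0 → Ȟ^2 ≅ 0


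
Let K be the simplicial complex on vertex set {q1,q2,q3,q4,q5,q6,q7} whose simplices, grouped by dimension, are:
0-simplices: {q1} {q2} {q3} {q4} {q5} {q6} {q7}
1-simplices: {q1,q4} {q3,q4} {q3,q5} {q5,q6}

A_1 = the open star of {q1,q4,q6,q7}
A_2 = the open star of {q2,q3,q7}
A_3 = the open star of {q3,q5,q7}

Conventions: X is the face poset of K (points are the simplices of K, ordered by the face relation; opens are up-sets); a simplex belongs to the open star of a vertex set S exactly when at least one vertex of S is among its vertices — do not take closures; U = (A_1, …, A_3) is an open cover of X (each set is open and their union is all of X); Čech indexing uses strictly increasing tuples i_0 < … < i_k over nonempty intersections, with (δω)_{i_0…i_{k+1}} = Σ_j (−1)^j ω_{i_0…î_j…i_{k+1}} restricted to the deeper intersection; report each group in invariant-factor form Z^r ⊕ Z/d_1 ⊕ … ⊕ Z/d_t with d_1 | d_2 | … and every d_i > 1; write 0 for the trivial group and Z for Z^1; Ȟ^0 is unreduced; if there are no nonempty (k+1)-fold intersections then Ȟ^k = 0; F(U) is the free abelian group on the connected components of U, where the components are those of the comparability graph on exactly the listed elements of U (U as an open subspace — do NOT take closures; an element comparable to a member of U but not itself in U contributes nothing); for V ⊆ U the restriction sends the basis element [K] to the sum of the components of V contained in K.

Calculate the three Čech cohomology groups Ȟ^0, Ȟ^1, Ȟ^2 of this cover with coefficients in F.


nerve simplices:
  A1={{q1},{q4},{q6},{q7},{q1,q4},{q3,q4},{q5,q6}} A2={{q2},{q3},{q7},{q3,q4},{q3,q5}} A3={{q3},{q5},{q7},{q3,q4},{q3,q5},{q5,q6}}
  A12={{q7},{q3,q4}} A13={{q7},{q3,q4},{q5,q6}} A23={{q3},{q7},{q3,q4},{q3,q5}}
  A123={{q7},{q3,q4}}
components per intersection:
  A1: {{q1},{q4},{q1,q4},{q3,q4}} {{q6},{q5,q6}} {{q7}}
  A2: {{q2}} {{q3},{q3,q4},{q3,q5}} {{q7}}
  A3: {{q3},{q5},{q3,q4},{q3,q5},{q5,q6}} {{q7}}
  A12: {{q7}} {{q3,q4}}
  A13: {{q7}} {{q3,q4}} {{q5,q6}}
  A23: {{q3},{q3,q4},{q3,q5}} {{q7}}
  A123: {{q7}} {{q3,q4}}
C dims 8,7,2; δ0: rk 5, SNF 1^5; δ1: rk 2, SNF 1^2
degree 0: 8−5−0 = 3 → Ȟ^0 ≅ Z^3
degree 1: 7−2−5 = 0 → Ȟ^1 ≅ 0
degree 2: 2−0−2 = 0 → Ȟ^2 ≅ 0

Ȟ^0(U;F) ≅ Z^3; Ȟ^1(U;F) ≅ 0; Ȟ^2(U;F) ≅ 0


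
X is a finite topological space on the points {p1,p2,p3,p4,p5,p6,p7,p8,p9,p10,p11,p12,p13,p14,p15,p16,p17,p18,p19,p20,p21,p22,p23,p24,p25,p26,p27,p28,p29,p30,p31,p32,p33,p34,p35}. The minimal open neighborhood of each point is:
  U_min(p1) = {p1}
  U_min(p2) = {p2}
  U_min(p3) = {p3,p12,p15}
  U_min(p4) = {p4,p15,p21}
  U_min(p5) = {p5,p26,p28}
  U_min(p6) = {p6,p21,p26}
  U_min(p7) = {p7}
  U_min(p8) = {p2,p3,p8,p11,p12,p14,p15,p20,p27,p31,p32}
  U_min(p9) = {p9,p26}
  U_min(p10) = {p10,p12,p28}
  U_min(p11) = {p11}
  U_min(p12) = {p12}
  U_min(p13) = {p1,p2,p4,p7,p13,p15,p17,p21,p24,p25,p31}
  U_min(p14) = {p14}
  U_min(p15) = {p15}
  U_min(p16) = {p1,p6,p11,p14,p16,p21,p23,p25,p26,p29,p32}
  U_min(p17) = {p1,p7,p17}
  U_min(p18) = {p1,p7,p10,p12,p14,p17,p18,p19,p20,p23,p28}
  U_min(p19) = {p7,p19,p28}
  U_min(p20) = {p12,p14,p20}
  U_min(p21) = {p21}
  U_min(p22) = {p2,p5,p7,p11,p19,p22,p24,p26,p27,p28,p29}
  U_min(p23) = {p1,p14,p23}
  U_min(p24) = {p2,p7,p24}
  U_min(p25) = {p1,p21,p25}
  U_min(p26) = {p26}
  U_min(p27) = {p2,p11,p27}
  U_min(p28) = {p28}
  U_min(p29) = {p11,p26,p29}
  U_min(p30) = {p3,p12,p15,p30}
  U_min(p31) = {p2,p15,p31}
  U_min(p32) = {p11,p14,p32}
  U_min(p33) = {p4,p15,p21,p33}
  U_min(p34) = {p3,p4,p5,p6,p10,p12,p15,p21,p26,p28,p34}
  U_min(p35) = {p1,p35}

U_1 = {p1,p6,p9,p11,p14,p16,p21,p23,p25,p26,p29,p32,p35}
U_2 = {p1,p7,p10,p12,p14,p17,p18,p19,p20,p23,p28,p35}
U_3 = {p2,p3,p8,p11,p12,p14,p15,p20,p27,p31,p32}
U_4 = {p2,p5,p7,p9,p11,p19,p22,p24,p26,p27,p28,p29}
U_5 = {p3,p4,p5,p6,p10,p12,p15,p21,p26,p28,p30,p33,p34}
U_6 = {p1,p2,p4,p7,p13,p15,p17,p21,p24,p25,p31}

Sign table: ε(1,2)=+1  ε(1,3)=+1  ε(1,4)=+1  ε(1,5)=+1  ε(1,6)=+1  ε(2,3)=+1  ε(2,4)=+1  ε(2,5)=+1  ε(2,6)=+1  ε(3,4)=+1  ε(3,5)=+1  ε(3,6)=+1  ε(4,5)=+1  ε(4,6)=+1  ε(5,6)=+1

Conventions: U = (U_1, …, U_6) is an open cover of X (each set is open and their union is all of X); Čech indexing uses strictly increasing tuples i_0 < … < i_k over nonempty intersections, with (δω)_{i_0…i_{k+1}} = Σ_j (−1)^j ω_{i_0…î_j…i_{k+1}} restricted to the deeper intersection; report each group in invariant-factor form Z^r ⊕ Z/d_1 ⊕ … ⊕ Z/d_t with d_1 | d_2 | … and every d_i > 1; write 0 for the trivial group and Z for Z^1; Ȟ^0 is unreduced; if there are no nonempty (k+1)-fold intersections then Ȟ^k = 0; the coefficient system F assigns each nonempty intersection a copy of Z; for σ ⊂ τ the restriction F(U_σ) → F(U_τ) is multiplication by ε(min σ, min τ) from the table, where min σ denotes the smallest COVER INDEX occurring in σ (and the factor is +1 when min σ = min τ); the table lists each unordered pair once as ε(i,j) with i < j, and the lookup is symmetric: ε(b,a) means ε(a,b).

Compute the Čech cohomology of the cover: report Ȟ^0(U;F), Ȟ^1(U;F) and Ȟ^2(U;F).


Ȟ^0 ≅ Z; Ȟ^1 ≅ 0; Ȟ^2 ≅ Z/2

intersection data:
  U12={p1,p14,p23,p35} U13={p11,p14,p32} U14={p9,p11,p26,p29} U15={p6,p21,p26} U16={p1,p21,p25} U23={p12,p14,p20} U24={p7,p19,p28} U25={p10,p12,p28} U26={p1,p7,p17} U34={p2,p11,p27} U35={p3,p12,p15} U36={p2,p15,p31} U45={p5,p26,p28} U46={p2,p7,p24} U56={p4,p15,p21}
  U123={p14} U126={p1} U134={p11} U145={p26} U156={p21} U235={p12} U245={p28} U246={p7} U346={p2} U356={p15}
C dims 6,15,10; δ0: rk 5, SNF 1^5; δ1: rk 10, SNF 1^9·2
Ȟ^0 = (6 − 5) − 0 = 1, so Ȟ^0 ≅ Z
Ȟ^1 = (15 − 10) − 5 = 0, so Ȟ^1 ≅ 0
Ȟ^2 = (10 − 0) − 10 = 0 plus torsion [2], so Ȟ^2 ≅ Z/2


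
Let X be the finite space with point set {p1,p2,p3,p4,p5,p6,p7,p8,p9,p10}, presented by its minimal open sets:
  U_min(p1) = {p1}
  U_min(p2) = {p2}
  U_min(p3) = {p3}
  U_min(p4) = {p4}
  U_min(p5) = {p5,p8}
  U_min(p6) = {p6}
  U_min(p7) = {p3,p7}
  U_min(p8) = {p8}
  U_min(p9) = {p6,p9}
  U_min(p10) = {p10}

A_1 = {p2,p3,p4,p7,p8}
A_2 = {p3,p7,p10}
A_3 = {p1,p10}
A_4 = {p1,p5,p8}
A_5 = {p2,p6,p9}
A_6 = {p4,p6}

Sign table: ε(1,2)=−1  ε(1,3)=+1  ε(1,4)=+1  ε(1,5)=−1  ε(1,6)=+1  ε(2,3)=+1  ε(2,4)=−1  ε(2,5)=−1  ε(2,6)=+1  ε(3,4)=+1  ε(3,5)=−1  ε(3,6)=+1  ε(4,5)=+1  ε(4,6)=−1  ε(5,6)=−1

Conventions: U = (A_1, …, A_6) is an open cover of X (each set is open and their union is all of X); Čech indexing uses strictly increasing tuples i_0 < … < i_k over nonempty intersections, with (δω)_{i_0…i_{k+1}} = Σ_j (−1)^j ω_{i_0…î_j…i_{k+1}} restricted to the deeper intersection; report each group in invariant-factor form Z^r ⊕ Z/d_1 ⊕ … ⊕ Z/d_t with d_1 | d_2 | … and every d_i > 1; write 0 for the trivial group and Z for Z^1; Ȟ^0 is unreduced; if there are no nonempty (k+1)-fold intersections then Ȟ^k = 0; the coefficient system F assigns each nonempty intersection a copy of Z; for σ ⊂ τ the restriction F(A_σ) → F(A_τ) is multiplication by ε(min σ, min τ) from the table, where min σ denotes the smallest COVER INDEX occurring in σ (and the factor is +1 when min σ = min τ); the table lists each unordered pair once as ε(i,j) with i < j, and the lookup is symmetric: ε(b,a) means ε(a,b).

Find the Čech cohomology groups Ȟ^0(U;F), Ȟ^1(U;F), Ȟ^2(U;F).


Ȟ^0 = 0; Ȟ^1 = Z ⊕ Z/2; Ȟ^2 = 0

nonempty overlaps:
  A12={p3,p7} A14={p8} A15={p2} A16={p4} A23={p10} A34={p1} A56={p6}
C dims 6,7; δ0: rk 6, SNF 1^5·2
degree 0: 6−6−0 = 0 → Ȟ^0 ≅ 0
degree 1: 7−0−6 = 1 plus torsion [2] → Ȟ^1 ≅ Z ⊕ Z/2
degree 2: 0−0−0 = 0 → Ȟ^2 ≅ 0


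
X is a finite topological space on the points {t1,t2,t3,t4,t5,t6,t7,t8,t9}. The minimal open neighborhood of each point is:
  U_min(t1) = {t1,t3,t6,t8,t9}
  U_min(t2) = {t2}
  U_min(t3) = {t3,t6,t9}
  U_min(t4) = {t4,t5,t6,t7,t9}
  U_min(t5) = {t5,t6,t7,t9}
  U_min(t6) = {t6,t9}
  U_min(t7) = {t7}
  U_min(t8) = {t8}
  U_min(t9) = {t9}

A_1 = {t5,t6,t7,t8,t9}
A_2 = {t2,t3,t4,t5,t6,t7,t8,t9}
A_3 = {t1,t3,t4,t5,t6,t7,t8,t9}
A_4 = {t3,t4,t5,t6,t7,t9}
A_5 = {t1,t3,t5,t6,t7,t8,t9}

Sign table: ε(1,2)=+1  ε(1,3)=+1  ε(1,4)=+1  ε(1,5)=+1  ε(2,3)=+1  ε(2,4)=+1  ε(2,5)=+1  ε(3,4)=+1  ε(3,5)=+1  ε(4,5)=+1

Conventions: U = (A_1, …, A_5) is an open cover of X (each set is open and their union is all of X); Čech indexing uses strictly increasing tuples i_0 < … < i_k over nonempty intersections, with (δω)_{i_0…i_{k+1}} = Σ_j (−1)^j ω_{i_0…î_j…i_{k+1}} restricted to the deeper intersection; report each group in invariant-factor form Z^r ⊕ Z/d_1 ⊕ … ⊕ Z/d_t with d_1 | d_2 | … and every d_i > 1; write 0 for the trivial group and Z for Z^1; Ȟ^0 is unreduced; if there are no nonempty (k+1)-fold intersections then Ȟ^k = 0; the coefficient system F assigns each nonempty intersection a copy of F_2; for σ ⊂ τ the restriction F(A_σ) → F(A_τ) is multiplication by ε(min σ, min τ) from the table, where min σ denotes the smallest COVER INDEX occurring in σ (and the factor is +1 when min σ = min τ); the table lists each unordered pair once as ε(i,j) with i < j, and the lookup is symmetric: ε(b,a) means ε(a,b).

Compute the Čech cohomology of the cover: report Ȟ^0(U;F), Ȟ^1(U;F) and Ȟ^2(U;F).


Ȟ^0 = Z/2; Ȟ^1 = 0; Ȟ^2 = 0

nerve simplices:
  A12={t5,t6,t7,t8,t9} A13={t5,t6,t7,t8,t9} A14={t5,t6,t7,t9} A15={t5,t6,t7,t8,t9} A23={t3,t4,t5,t6,t7,t8,t9} A24={t3,t4,t5,t6,t7,t9} A25={t3,t5,t6,t7,t8,t9} A34={t3,t4,t5,t6,t7,t9} A35={t1,t3,t5,t6,t7,t8,t9} A45={t3,t5,t6,t7,t9}
  A123={t5,t6,t7,t8,t9} A124={t5,t6,t7,t9} A125={t5,t6,t7,t8,t9} A134={t5,t6,t7,t9} A135={t5,t6,t7,t8,t9} A145={t5,t6,t7,t9} A234={t3,t4,t5,t6,t7,t9} A235={t3,t5,t6,t7,t8,t9} A245={t3,t5,t6,t7,t9} A345={t3,t5,t6,t7,t9}
  A1234={t5,t6,t7,t9} A1235={t5,t6,t7,t8,t9} A1245={t5,t6,t7,t9} A1345={t5,t6,t7,t9} A2345={t3,t5,t6,t7,t9}
  A12345={t5,t6,t7,t9}
C dims 5,10,10,5; δ0: rk_F2 4; δ1: rk_F2 6; δ2: rk_F2 4
degree 0: 5−4−0 = 1 → Ȟ^0 ≅ Z/2
degree 1: 10−6−4 = 0 → Ȟ^1 ≅ 0
degree 2: 10−4−6 = 0 → Ȟ^2 ≅ 0
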